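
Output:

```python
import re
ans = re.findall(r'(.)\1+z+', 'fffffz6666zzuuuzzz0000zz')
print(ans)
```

A backreference is literal: `\1` must see the identical characters the first group matched.
Scanning left to right: at [0:6] match 'fffffz', group 1 = 'f'; at [6:12] match '6666zz', group 1 = '6'; at [12:18] match 'uuuzzz', group 1 = 'u'; at [18:24] match '0000zz', group 1 = '0'.
One capturing group, so `findall` returns just the captured substring from each match — 4 in all.

['f', '6', 'u', '0']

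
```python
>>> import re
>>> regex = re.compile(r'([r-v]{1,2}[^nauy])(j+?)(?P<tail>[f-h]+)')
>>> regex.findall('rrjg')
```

[('rr', 'j', 'g')]

Pattern: 1 to 2 of a character in [r-v], then any character except [nauy] (captured); then one or more of a literal 'j' (lazy) (captured); then one or more of a character in [f-h] (captured as 'tail').
Scanning left to right: at [0:4] match 'rrjg', groups = ('rr', 'j', 'g').
Multiple groups make `findall` return tuples — one 3-tuple for the one match.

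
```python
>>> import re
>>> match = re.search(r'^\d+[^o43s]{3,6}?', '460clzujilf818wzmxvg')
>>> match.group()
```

The pattern matches anchored at the start of the string; then one or more of a digit; then 3 to 6 of any character except [o43s] (lazy).
`re.search` scans for the first position where the pattern succeeds.
The match spans [0:6] → '460clz'.

'460clz'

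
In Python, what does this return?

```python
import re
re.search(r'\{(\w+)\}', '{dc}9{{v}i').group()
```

The match spans [0:4] → '{dc}'.

'{dc}'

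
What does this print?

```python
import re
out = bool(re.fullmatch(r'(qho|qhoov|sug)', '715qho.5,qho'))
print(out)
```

`re.fullmatch` requires the pattern to consume the entire string.
Here there's no way to consume every character, so the call returns None, and `bool(None)` is False.

False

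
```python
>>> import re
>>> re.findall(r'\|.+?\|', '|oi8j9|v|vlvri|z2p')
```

Walking the string: at [0:7] → '|oi8j9|'; at [8:15] → '|vlvri|'.
With no groups in the pattern, `findall` gives back each whole match — 2 here.

['|oi8j9|', '|vlvri|']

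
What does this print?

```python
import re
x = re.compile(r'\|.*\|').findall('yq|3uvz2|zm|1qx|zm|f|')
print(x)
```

Walking the string: at [2:21] → '|3uvz2|zm|1qx|zm|f|'.
With no groups in the pattern, `findall` gives back each whole match — 1 here.

['|3uvz2|zm|1qx|zm|f|']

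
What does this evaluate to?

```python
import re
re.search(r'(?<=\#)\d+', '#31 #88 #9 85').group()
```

The `(?=…)`/`(?<=…)` assertion just peeks at neighbouring text; it doesn't advance the match position.
Unlike `match`, `search` isn't anchored — it looks for the pattern anywhere in the string.
The match spans [1:3] → '31'.

'31'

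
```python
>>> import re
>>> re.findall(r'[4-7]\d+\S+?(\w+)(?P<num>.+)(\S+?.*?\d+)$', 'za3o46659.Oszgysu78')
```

[('Oszgys', 'u', '78')]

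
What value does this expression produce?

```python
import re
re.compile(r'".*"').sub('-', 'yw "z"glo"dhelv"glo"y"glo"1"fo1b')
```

'yw -fo1b'

Matches: at [3:28] → '"z"glo"dhelv"glo"y"glo"1"'.
Every occurrence is swapped for '-'.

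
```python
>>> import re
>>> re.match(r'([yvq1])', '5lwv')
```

None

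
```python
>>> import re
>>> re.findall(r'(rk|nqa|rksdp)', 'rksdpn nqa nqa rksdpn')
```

['rk', 'nqa', 'nqa', 'rk']

Alternation isn't longest-match — the leftmost alternative that fits at this position is chosen.
With a single group, `findall` returns only what that group captured — 4 items.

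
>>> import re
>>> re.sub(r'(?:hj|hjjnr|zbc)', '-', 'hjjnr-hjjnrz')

'-jnr--jnrz'

`|` is ordered: at each position the engine commits to the first alternative that works.
Matches: at [0:2] → 'hj'; at [6:8] → 'hj'.
Every occurrence is swapped for '-'.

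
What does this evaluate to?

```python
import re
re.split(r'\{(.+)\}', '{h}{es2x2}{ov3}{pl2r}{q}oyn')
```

['', 'h}{es2x2}{ov3}{pl2r}{q', 'oyn']

The group in the pattern means `split` returns the separators' captures alongside the pieces.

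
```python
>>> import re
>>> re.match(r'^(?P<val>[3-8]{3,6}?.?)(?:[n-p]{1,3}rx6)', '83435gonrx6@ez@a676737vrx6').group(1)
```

'83435g'

Pattern: anchored at the start of the string; then 3 to 6 of a character in [3-8] (lazy), then optionally any character (captured as 'val'); then 1 to 3 of a character in [n-p], then the literal 'rx', then the literal '6' (non-capturing group).
`match` is anchored at position 0; if the pattern doesn't fit there, it returns None.
The match spans [0:11] → '83435gonrx6'.
Captured: group 1 = '83435g'.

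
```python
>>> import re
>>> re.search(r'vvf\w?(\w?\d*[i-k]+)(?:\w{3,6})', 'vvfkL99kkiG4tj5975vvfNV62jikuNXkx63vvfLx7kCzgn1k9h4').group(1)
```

Pattern: the literal 'vvf', then optionally a word character; then optionally a word character, then zero or more of a digit, then one or more of a character in [i-k] (captured); then 3 to 6 of a word character (non-capturing group).
`re.search` tries every starting position until one works.
The match spans [0:16] → 'vvfkL99kkiG4tj59'.
Captured: group 1 = 'L99kki'.

'L99kki'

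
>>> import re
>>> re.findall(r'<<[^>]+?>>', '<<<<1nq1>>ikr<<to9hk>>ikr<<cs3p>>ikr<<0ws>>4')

['<<<<1nq1>>', '<<to9hk>>', '<<cs3p>>', '<<0ws>>']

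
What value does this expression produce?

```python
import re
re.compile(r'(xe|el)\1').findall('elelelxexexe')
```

`\1` has to match the exact text group 1 already captured.
Because there's exactly one group, `findall` drops the full match and keeps group 1 from each hit.

['el', 'xe']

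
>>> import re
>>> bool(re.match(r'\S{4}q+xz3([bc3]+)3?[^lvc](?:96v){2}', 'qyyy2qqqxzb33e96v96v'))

False

`re.match` only tries the pattern at the start of the string.
Here the string doesn't start with a match, so the call returns None, and `bool(None)` is False.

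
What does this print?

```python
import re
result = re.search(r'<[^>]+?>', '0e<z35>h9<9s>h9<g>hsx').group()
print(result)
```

The match spans [2:7] → '<z35>'.

<z35>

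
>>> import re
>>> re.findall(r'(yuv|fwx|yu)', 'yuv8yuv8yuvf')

Alternation tries branches left to right and keeps the first one that lets the overall match succeed at that position.
Scanning left to right: at [0:3] match 'yuv', group 1 = 'yuv'; at [4:7] match 'yuv', group 1 = 'yuv'; at [8:11] match 'yuv', group 1 = 'yuv'.
With a single group, `findall` returns only what that group captured — 3 items.

['yuv', 'yuv', 'yuv']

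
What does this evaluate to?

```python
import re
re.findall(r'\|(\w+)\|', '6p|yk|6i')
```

['yk']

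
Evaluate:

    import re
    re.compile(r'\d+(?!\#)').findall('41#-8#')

['4']

`(?!…)`/`(?<!…)` only lets a position through if the neighbouring text does NOT match; no characters are consumed.
`findall` yields the raw match text (1 of them) because the pattern has no groups.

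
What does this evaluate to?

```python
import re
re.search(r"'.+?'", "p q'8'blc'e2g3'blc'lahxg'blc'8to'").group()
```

"'8'"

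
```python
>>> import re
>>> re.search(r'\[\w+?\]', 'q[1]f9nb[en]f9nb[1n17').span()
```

(1, 4)

`re.search` tries every starting position until one works.
The match spans [1:4] → '[1]'.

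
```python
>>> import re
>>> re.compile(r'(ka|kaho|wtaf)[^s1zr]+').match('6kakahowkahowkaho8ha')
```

None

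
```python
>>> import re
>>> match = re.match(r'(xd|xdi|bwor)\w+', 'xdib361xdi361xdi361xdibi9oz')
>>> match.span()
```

`match` is anchored at position 0; if the pattern doesn't fit there, it returns None.
The match spans [0:27] → 'xdib361xdi361xdi361xdibi9oz'.

(0, 27)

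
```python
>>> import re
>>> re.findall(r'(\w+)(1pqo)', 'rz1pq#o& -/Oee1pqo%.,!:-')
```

This matches one or more of a word character (captured); then the literal '1pq', then the literal 'o' (captured).
Walking the string: at [11:18] match 'Oee1pqo', groups = ('Oee', '1pqo').
Multiple groups make `findall` return tuples — one 2-tuple for the one match.

[('Oee', '1pqo')]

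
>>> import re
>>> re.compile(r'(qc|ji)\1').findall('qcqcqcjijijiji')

['qc', 'ji', 'ji']

The backreference `\1` re-matches whatever the first group consumed, character for character.
One capturing group, so `findall` returns just the captured substring from each match — 3 in all.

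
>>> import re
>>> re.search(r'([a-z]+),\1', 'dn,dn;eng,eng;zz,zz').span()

(0, 5)

`\1` has to match the exact text group 1 already captured.
`search` walks the string left to right and returns the first match it finds.
The match spans [0:5] → 'dn,dn'.
Captured: group 1 = 'dn'.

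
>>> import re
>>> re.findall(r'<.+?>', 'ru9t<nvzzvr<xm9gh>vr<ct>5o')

['<nvzzvr<xm9gh>', '<ct>']

With the lazy modifier that quantifier settles for the fewest repetitions that let the rest of the pattern succeed (the atoms after it are unaffected and can still be greedy).
Walking the string: at [4:18] → '<nvzzvr<xm9gh>'; at [20:24] → '<ct>'.
`findall` yields the raw match text (2 of them) because the pattern has no groups.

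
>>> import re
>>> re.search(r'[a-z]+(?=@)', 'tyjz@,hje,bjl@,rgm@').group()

'tyjz'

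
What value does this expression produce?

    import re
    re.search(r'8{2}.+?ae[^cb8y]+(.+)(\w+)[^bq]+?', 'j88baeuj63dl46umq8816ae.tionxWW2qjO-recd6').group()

This matches exactly 2 of the literal '8', then one or more of any character (lazy); then the literal 'ae', then one or more of any character except [cb8y]; then one or more of any character (captured); then one or more of a word character (captured); then one or more of any character except [bq] (lazy).
`re.search` tries every starting position until one works.
The match spans [1:41] → '88baeuj63dl46umq8816ae.tionxWW2qjO-recd6'.
Captured: group 1 = '8816ae.tionxWW2qjO-rec', group 2 = 'd'.

'88baeuj63dl46umq8816ae.tionxWW2qjO-recd6'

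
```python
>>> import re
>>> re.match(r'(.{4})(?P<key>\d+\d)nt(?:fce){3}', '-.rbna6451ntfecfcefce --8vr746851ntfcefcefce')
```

None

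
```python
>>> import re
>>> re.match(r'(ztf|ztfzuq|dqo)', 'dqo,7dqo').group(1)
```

'dqo'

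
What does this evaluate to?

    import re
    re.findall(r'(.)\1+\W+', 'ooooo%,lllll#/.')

['o', 'l']

A backreference is literal: `\1` must see the identical characters the first group matched.
With a single group, `findall` returns only what that group captured — 2 items.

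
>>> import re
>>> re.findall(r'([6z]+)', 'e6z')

`findall` collects group 1 from the one match (1 total).

['6z']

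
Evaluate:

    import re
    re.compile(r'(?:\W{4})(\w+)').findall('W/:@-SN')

['SN']

The pattern matches exactly 4 of a non-word character (non-capturing group); then one or more of a word character (captured).
One capturing group, so `findall` returns just the captured substring from the one match — 1 in all.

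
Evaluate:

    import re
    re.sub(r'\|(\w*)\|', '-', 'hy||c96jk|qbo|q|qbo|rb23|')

'hy-c96jk-q-rb23|'

Matches: at [2:4] → '||'; at [9:14] → '|qbo|'; at [15:20] → '|qbo|'.
`sub` substitutes '-' at each match site.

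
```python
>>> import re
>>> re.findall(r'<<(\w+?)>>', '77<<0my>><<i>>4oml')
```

['0my', 'i']

Scanning left to right: at [2:9] match '<<0my>>', group 1 = '0my'; at [9:14] match '<<i>>', group 1 = 'i'.
`findall` collects group 1 from each match (2 total).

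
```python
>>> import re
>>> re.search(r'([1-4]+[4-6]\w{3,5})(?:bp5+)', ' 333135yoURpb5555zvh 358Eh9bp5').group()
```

'358Eh9bp5'

The match spans [21:30] → '358Eh9bp5'.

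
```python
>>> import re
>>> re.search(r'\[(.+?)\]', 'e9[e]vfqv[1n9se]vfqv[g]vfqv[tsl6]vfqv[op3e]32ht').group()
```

'[e]'

A `+?`/`*?`/`{m,n}?` starts at its minimum and grows only as far as needed for what follows to match.
The match spans [2:5] → '[e]'.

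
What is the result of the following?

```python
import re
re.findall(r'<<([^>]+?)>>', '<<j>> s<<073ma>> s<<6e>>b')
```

Scanning left to right: at [0:5] match '<<j>>', group 1 = 'j'; at [7:16] match '<<073ma>>', group 1 = '073ma'; at [18:24] match '<<6e>>', group 1 = '6e'.
Because there's exactly one group, `findall` drops the full match and keeps group 1 from each hit.

['j', '073ma', '6e']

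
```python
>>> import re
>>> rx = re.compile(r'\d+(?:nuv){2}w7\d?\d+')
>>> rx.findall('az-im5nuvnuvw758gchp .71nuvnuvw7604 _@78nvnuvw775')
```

['5nuvnuvw758', '71nuvnuvw7604']

This matches one or more of a digit; then the literal 'nuv' repeated 2 times, then the literal 'w7', then optionally a digit; then one or more of a digit.
Scanning left to right: at [5:16] → '5nuvnuvw758'; at [22:35] → '71nuvnuvw7604'.
`findall` yields the raw match text (2 of them) because the pattern has no groups.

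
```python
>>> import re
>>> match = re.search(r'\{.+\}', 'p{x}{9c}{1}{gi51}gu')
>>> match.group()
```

'{x}{9c}{1}{gi51}'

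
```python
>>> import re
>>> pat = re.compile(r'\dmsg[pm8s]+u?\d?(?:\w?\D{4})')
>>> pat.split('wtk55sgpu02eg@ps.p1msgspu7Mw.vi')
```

['wtk55sgpu02eg@ps.p', '']

`split` removes every match and returns the 2 fragments in between.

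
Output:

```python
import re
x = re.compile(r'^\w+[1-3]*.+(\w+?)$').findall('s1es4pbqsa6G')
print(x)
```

['G']

Pattern: anchored at the start of the string; then one or more of a word character, then zero or more of a character in [1-3], then one or more of any character; then one or more of a word character (lazy) (captured); then anchored at the end.
`findall` collects group 1 from the one match (1 total).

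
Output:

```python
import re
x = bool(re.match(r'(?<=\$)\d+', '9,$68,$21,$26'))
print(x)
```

`re.match` won't scan ahead — the pattern has to work from the very first character.
Here position 0 doesn't satisfy it, so the call returns None, and `bool(None)` is False.

False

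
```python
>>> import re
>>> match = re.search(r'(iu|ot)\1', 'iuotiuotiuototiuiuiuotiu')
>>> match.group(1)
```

'ot'

`\1` has to match the exact text group 1 already captured.
`re.search` tries every starting position until one works.
The match spans [10:14] → 'otot'.
Captured: group 1 = 'ot'.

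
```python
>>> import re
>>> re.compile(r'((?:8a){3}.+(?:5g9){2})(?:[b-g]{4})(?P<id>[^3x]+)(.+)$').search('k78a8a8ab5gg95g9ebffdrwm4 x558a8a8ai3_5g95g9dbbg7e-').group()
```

'8a8a8ab5gg95g9ebffdrwm4 x558a8a8ai3_5g95g9dbbg7e-'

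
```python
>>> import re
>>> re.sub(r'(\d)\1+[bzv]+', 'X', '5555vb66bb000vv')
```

`\1` is not a pattern — it's the concrete string captured by group 1, re-applied verbatim.
Matches: at [0:6] → '5555vb'; at [6:10] → '66bb'; at [10:15] → '000vv'.
`sub` substitutes 'X' at each match site.

'XXX'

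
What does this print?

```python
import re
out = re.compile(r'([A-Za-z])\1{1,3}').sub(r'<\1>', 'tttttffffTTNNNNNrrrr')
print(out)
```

<t>t<f><T><N>N<r>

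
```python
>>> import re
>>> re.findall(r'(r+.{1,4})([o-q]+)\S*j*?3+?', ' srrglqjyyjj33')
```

[('rrgl', 'q')]

The pattern matches one or more of a literal 'r', then 1 to 4 of any character (captured); then one or more of a character in [o-q] (captured); then zero or more of a non-whitespace character, then zero or more of a literal 'j' (lazy), then one or more of a literal '3' (lazy).
Scanning left to right: at [2:14] match 'rrglqjyyjj33', groups = ('rrgl', 'q').
2 groups means the one result is a tuple of 2 captured strings — 1 here.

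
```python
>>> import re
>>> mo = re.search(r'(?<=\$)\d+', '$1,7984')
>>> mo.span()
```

(1, 2)

The lookaround is zero-width — it requires the adjacent text to match without consuming it, so the asserted text isn't part of the match.
Unlike `match`, `search` isn't anchored — it looks for the pattern anywhere in the string.
The match spans [1:2] → '1'.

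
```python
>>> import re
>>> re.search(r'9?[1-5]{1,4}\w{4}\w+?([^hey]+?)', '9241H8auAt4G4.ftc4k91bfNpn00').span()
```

The `?` after the quantifier makes it lazy — it takes as little as possible before letting the rest of the pattern try.
The match spans [0:10] → '9241H8auAt'.

(0, 10)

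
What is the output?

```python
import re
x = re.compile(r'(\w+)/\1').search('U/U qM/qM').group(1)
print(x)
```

U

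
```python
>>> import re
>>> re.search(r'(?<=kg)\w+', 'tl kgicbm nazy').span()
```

Lookahead/lookbehind check context without consuming it, so the matched span excludes the asserted characters.
Unlike `match`, `search` isn't anchored — it looks for the pattern anywhere in the string.
The match spans [5:9] → 'icbm'.

(5, 9)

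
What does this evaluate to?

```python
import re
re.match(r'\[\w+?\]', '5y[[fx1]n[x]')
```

None

`re.match` only tries the pattern at the start of the string.
Here the pattern fails at index 0, so the call returns None.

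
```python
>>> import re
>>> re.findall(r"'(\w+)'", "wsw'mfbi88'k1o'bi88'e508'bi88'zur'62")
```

['mfbi88', 'bi88', 'bi88']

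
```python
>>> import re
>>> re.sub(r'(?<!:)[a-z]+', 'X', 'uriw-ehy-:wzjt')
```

Because the assertion is negative and zero-width, positions next to the forbidden text are skipped.
Each match is replaced by 'X'.

'X-X-:wX'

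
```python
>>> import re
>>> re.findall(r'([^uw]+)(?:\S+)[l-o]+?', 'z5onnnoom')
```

The pattern matches one or more of any character except [uw] (captured); then one or more of a non-whitespace character (non-capturing group); then one or more of a character in [l-o] (lazy).
One capturing group, so `findall` returns just the captured substring from the one match — 1 in all.

['z5onnno']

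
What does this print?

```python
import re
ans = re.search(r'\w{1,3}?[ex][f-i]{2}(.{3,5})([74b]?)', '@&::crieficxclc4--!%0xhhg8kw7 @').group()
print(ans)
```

crieficxclc4

Pattern: 1 to 3 of a word character (lazy); then one of [ex], then exactly 2 of a character in [f-i]; then 3 to 5 of any character (captured); then optionally one of [74b] (captured).
Unlike `match`, `search` isn't anchored — it looks for the pattern anywhere in the string.
The match spans [4:16] → 'crieficxclc4'.
Captured: group 1 = 'cxclc', group 2 = '4'.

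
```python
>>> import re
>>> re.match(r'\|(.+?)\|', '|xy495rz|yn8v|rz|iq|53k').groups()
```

The `?` after the quantifier makes it lazy — it takes as little as possible before letting the rest of the pattern try.
`re.match` won't scan ahead — the pattern has to work from the very first character.
The match spans [0:9] → '|xy495rz|'.
Captured: group 1 = 'xy495rz'.

('xy495rz',)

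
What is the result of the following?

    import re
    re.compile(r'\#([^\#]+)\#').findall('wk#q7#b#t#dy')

['q7', 't']

Walking the string: at [2:6] match '#q7#', group 1 = 'q7'; at [7:10] match '#t#', group 1 = 't'.
`findall` collects group 1 from each match (2 total).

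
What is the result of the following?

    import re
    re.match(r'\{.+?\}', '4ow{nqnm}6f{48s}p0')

`re.match` only tries the pattern at the start of the string.
Here the string doesn't start with a match, so the call returns None.

None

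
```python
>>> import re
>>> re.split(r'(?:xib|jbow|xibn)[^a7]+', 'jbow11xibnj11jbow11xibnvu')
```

['', '']

Splitting on the pattern gives 2 pieces.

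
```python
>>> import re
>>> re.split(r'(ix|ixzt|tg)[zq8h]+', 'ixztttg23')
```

['', 'ix', 'tttg23']

Matches to split on: at [0:3] → 'ixz'.
The group in the pattern means `split` returns the separators' captures alongside the pieces.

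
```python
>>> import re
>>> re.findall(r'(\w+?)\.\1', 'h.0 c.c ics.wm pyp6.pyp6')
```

['c', 'pyp6']

A backreference is literal: `\1` must see the identical characters the first group matched.
Walking the string: at [4:7] match 'c.c', group 1 = 'c'; at [15:24] match 'pyp6.pyp6', group 1 = 'pyp6'.
One capturing group, so `findall` returns just the captured substring from each match — 2 in all.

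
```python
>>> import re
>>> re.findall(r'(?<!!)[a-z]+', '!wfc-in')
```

Because the assertion is negative and zero-width, positions next to the forbidden text are skipped.
`findall` yields the raw match text (2 of them) because the pattern has no groups.

['fc', 'in']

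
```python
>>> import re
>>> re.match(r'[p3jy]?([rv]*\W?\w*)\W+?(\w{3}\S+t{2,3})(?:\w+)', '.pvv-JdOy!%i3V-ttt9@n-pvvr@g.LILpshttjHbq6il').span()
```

With `match`, the pattern is implicitly anchored at the beginning.
The match spans [0:44] → '.pvv-JdOy!%i3V-ttt9@n-pvvr@g.LILpshttjHbq6il'.

(0, 44)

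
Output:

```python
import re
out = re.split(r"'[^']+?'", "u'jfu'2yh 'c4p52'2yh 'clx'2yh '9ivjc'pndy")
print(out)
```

Matches to split on: at [1:6] → "'jfu'"; at [10:17] → "'c4p52'"; at [21:26] → "'clx'"; at [30:37] → "'9ivjc'".
The string is cut at each match, leaving 5 pieces.

['u', '2yh ', '2yh ', '2yh ', 'pndy']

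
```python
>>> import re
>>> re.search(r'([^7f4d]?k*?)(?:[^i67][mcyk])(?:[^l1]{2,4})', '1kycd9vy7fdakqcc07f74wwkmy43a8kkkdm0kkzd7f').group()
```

'1kycd9v'

Because the quantifier is non-greedy, it stops expanding at the earliest point where the rest of the pattern can succeed.
The match spans [0:7] → '1kycd9v'.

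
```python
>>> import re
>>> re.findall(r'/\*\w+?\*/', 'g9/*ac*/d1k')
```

['/*ac*/']

No capturing groups, so `findall` returns the 1 full match string.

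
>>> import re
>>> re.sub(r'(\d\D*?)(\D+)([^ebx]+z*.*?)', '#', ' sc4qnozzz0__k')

' sc#'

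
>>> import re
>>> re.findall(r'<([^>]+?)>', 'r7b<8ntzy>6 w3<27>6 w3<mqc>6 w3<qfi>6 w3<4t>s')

['8ntzy', '27', 'mqc', 'qfi', '4t']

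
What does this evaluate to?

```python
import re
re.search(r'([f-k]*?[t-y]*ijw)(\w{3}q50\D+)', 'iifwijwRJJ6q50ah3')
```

None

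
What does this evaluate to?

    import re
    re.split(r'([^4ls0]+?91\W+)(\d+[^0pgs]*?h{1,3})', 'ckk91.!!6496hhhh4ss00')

Pattern: one or more of any character except [4ls0] (lazy), then the literal '91', then one or more of a non-word character (captured); then one or more of a digit, then zero or more of any character except [0pgs] (lazy), then 1 to 3 of a literal 'h' (captured).
Matches to split on: at [0:15] → 'ckk91.!!6496hhh'.
With a capturing group present, the delimiter's captured portion is kept in the result list.

['', 'ckk91.!!', '6496hhh', 'h4ss00']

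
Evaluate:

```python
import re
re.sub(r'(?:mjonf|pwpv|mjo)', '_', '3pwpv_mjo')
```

Matches: at [1:5] → 'pwpv'; at [6:9] → 'mjo'.
Each match is replaced by '_'.

'3___'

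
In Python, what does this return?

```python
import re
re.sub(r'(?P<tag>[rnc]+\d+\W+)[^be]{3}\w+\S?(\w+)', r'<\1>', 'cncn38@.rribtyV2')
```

The pattern matches one or more of one of [rnc], then one or more of a digit, then one or more of a non-word character (captured as 'tag'); then exactly 3 of any character except [be], then one or more of a word character, then optionally a non-whitespace character; then one or more of a word character (captured).
Matches: at [0:16] → 'cncn38@.rribtyV2'.
The replacement refers to a captured group, so each match is rewritten using its own captured text.

'<cncn38@.>'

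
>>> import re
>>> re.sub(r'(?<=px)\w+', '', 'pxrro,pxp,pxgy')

'px,px,px'

The lookaround is zero-width — it requires the adjacent text to match without consuming it, so the asserted text isn't part of the match.
`sub` substitutes '' at each match site.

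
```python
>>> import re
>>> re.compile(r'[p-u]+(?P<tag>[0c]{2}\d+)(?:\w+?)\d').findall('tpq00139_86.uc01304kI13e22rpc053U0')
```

This matches one or more of a character in [p-u]; then exactly 2 of one of [0c], then one or more of a digit (captured as 'tag'); then one or more of a word character (lazy) (non-capturing group); then a digit.
With the lazy modifier that quantifier settles for the fewest repetitions that let the rest of the pattern succeed (the atoms after it are unaffected and can still be greedy).
Scanning left to right: at [0:10] match 'tpq00139_8', group 1 = '00139'; at [12:22] match 'uc01304kI1', group 1 = 'c01304'; at [26:34] match 'rpc053U0', group 1 = 'c053'.
`findall` collects group 1 from each match (3 total).

['00139', 'c01304', 'c053']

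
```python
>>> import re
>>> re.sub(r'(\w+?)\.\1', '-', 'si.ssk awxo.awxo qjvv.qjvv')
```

'si.ssk - -'

`\1` is not a pattern — it's the concrete string captured by group 1, re-applied verbatim.
Every occurrence is swapped for '-'.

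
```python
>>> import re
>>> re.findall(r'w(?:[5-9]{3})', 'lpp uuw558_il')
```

['w558']

With no groups in the pattern, `findall` gives back each whole match — 1 here.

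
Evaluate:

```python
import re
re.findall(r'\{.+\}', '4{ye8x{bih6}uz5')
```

Scanning left to right: at [1:12] → '{ye8x{bih6}'.
Since nothing is captured, `findall` lists the 1 matched substring directly.

['{ye8x{bih6}']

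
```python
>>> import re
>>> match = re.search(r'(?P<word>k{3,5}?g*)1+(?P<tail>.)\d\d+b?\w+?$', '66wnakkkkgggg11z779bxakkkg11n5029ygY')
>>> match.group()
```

'kkkkgggg11z779bxakkkg11n5029ygY'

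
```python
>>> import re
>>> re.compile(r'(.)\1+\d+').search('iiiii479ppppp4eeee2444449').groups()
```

('i',)

`\1` has to match the exact text group 1 already captured.
Unlike `match`, `search` isn't anchored — it looks for the pattern anywhere in the string.
The match spans [0:8] → 'iiiii479'.
Captured: group 1 = 'i'.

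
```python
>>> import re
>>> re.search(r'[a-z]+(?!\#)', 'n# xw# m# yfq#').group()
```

The negative lookaround is zero-width — it rules out positions where the adjacent text would match, without consuming anything.
The match spans [3:4] → 'x'.

'x'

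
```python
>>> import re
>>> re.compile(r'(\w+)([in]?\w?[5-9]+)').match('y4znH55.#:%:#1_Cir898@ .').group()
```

'y4znH55'

The pattern matches one or more of a word character (captured); then optionally one of [in], then optionally a word character, then one or more of a character in [5-9] (captured).
`re.match` won't scan ahead — the pattern has to work from the very first character.
The match spans [0:7] → 'y4znH55'.
Captured: group 1 = 'y4znH5', group 2 = '5'.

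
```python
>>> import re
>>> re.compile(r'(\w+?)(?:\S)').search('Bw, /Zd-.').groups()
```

('B',)

The match spans [0:2] → 'Bw'.
Captured: group 1 = 'B'.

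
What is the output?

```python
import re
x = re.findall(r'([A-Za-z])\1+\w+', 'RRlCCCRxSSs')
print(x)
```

`\1` has to match the exact text group 1 already captured.
Matches: at [0:11] match 'RRlCCCRxSSs', group 1 = 'R'.
With a single group, `findall` returns only what that group captured — 1 item.

['R']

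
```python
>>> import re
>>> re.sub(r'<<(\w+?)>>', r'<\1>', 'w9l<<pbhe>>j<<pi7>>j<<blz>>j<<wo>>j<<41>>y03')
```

'w9l<pbhe>j<pi7>j<blz>j<wo>j<41>y03'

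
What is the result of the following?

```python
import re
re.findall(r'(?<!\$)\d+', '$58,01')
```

A negative assertion filters positions out without eating any characters.
Scanning left to right: at [2:3] → '8'; at [4:6] → '01'.
`findall` yields the raw match text (2 of them) because the pattern has no groups.

['8', '01']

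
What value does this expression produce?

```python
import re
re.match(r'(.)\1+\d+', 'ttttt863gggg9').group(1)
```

The match spans [0:8] → 'ttttt863'.
Captured: group 1 = 't'.

't'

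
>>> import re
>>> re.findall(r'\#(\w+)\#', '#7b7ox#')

Matches: at [0:7] match '#7b7ox#', group 1 = '7b7ox'.
One capturing group, so `findall` returns just the captured substring from the one match — 1 in all.

['7b7ox']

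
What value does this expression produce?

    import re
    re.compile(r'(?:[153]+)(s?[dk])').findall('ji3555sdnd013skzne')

['sd', 'sk']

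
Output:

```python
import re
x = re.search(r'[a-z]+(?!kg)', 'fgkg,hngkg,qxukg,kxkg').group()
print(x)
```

The negative lookahead/lookbehind blocks any match where the forbidden context is present.
The match spans [0:4] → 'fgkg'.

fgkg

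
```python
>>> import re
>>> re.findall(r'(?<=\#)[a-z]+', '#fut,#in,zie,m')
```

['fut', 'in']

The lookaround is zero-width — it requires the adjacent text to match without consuming it, so the asserted text isn't part of the match.
`findall` yields the raw match text (2 of them) because the pattern has no groups.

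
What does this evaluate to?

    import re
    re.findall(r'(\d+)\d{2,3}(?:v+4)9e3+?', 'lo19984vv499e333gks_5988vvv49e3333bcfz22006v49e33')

One capturing group, so `findall` returns just the captured substring from each match — 2 in all.

['59', '220']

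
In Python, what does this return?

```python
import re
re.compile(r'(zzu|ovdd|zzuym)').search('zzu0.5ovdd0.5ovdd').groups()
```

`re.search` tries every starting position until one works.
The match spans [0:3] → 'zzu'.
Captured: group 1 = 'zzu'.

('zzu',)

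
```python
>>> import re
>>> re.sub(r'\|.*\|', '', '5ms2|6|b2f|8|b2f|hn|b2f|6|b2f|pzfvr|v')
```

Matches: at [4:36] → '|6|b2f|8|b2f|hn|b2f|6|b2f|pzfvr|'.
Each match is replaced by ''.

'5ms2v'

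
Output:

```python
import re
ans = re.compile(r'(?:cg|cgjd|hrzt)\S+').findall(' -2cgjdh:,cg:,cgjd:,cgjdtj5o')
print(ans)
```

No capturing groups, so `findall` returns the 1 full match string.

['cgjdh:,cg:,cgjd:,cgjdtj5o']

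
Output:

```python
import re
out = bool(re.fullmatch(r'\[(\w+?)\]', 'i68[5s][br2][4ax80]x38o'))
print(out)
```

False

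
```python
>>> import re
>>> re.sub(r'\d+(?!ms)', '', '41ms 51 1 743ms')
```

'1ms   3ms'

A negative assertion filters positions out without eating any characters.
Matches: at [0:1] → '4'; at [5:7] → '51'; at [8:9] → '1'; at [10:12] → '74'.
`sub` substitutes '' at each match site.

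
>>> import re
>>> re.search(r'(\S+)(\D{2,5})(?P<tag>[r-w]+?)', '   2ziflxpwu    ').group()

This matches one or more of a non-whitespace character (captured); then 2 to 5 of a non-digit (captured); then one or more of a character in [r-w] (lazy) (captured as 'tag').
`re.search` scans for the first position where the pattern succeeds.
The match spans [3:12] → '2ziflxpwu'.
Captured: group 1 = '2ziflx', group 2 = 'pw', group 3 = 'u'.

'2ziflxpwu'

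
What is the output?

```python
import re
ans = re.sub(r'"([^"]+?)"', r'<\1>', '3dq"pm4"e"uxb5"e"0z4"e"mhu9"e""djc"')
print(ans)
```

3dq<pm4>e<uxb5>e<0z4>e<mhu9>e"<djc>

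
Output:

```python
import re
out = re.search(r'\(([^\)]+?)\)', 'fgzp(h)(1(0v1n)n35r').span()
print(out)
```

(4, 7)

The match spans [4:7] → '(h)'.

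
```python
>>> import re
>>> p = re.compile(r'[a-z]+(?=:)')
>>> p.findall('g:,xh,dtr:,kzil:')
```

Because the assertion is zero-width, the text it checks is not consumed and won't appear in the result.
Matches: at [0:1] → 'g'; at [6:9] → 'dtr'; at [11:15] → 'kzil'.
Since nothing is captured, `findall` lists the 3 matched substrings directly.

['g', 'dtr', 'kzil']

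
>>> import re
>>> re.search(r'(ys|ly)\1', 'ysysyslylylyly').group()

'ysys'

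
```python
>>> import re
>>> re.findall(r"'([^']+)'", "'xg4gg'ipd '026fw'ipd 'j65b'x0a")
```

With a single group, `findall` returns only what that group captured — 3 items.

['xg4gg', '026fw', 'j65b']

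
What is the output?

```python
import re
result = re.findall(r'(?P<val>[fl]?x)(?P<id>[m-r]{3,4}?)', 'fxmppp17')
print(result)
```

Pattern: optionally one of [fl], then a literal 'x' (captured as 'val'); then 3 to 4 of a character in [m-r] (lazy) (captured as 'id').
Scanning left to right: at [0:5] match 'fxmpp', groups = ('fx', 'mpp').
With 2 capturing groups, `findall` returns a 2-tuple per match.

[('fx', 'mpp')]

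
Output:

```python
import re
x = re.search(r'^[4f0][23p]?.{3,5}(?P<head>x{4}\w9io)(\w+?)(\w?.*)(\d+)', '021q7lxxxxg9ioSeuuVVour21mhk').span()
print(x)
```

(0, 25)

This matches anchored at the start of the string; then one of [4f0]; then optionally one of [23p], then 3 to 5 of any character; then exactly 4 of a literal 'x', then a word character, then the literal '9io' (captured as 'head'); then one or more of a word character (lazy) (captured); then optionally a word character, then zero or more of any character (captured); then one or more of a digit (captured).
`search` walks the string left to right and returns the first match it finds.
The match spans [0:25] → '021q7lxxxxg9ioSeuuVVour21'.
Captured: group 1 = 'xxxxg9io', group 2 = 'S', group 3 = 'euuVVour2', group 4 = '1'.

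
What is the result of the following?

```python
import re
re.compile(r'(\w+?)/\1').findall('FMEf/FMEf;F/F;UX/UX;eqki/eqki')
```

['FMEf', 'F', 'UX', 'eqki']

`\1` is not a pattern — it's the concrete string captured by group 1, re-applied verbatim.
Matches: at [0:9] match 'FMEf/FMEf', group 1 = 'FMEf'; at [10:13] match 'F/F', group 1 = 'F'; at [14:19] match 'UX/UX', group 1 = 'UX'; at [20:29] match 'eqki/eqki', group 1 = 'eqki'.
One capturing group, so `findall` returns just the captured substring from each match — 4 in all.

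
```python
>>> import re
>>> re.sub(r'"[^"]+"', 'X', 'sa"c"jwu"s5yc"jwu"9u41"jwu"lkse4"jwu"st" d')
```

'saXjwuXjwuXjwuXjwuX d'

Matches: at [2:5] → '"c"'; at [8:14] → '"s5yc"'; at [17:23] → '"9u41"'; at [26:33] → '"lkse4"'; at [36:40] → '"st"'.
`sub` substitutes 'X' at each match site.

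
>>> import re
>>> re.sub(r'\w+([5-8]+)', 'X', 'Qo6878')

'X'

Pattern: one or more of a word character; then one or more of a character in [5-8] (captured).
Each match is replaced by 'X'.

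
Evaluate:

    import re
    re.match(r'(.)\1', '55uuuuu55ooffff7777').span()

After group 1 captures some text, `\1` only succeeds where that same text appears again.
`re.match` won't scan ahead — the pattern has to work from the very first character.
The match spans [0:2] → '55'.
Captured: group 1 = '5'.

(0, 2)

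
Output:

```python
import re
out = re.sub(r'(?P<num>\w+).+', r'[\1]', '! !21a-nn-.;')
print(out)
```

! ![21a]

Pattern: one or more of a word character (captured as 'num'); then one or more of any character.
Matches: at [3:12] → '21a-nn-.;'.
The replacement refers to a captured group, so each match is rewritten using its own captured text.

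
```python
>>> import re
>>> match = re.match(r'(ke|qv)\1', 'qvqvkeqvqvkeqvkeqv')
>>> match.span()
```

With `match`, the pattern is implicitly anchored at the beginning.
The match spans [0:4] → 'qvqv'.

(0, 4)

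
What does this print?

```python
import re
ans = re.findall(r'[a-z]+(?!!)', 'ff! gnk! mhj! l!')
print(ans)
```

The negative lookahead/lookbehind blocks any match where the forbidden context is present.
No capturing groups, so `findall` returns the 3 full match strings.

['f', 'gn', 'mh']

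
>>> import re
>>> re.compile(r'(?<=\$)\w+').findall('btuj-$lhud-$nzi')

['lhud', 'nzi']

The lookaround is zero-width — it requires the adjacent text to match without consuming it, so the asserted text isn't part of the match.
Scanning left to right: at [6:10] → 'lhud'; at [12:15] → 'nzi'.
Since nothing is captured, `findall` lists the 2 matched substrings directly.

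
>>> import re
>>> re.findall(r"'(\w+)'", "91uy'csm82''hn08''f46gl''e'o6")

['csm82', 'hn08', 'f46gl', 'e']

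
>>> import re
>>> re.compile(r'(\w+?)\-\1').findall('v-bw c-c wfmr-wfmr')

['c', 'wfmr']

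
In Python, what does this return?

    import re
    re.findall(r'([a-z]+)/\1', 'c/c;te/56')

`\1` has to match the exact text group 1 already captured.
With a single group, `findall` returns only what that group captured — 1 item.

['c']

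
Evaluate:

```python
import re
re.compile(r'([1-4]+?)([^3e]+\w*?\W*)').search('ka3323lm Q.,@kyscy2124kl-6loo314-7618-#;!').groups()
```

The pattern matches one or more of a character in [1-4] (lazy) (captured); then one or more of any character except [3e], then zero or more of a word character (lazy), then zero or more of a non-word character (captured).
`search` walks the string left to right and returns the first match it finds.
The match spans [2:5] → '332'.
Captured: group 1 = '33', group 2 = '2'.

('33', '2')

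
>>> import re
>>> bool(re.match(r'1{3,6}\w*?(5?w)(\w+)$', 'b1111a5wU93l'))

False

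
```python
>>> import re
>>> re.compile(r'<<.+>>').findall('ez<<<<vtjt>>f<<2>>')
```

['<<<<vtjt>>f<<2>>']

No capturing groups, so `findall` returns the 1 full match string.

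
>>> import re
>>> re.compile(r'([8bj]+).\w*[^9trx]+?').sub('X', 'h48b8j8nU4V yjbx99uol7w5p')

The pattern matches one or more of one of [8bj] (captured); then any character, then zero or more of a word character; then one or more of any character except [9trx] (lazy).
The `?` after the quantifier makes it lazy — it takes as little as possible before letting the rest of the pattern try.
Matches: at [2:12] → '8b8j8nU4V '; at [13:25] → 'jbx99uol7w5p'.
Every occurrence is swapped for 'X'.

'h4XyX'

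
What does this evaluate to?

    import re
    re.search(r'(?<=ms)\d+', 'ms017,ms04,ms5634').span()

The positive lookaround only admits positions where the adjacent text matches; those characters stay outside the span.
Unlike `match`, `search` isn't anchored — it looks for the pattern anywhere in the string.
The match spans [2:5] → '017'.

(2, 5)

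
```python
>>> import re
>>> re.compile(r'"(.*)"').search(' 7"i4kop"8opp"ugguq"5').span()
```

The match spans [2:20] → '"i4kop"8opp"ugguq"'.

(2, 20)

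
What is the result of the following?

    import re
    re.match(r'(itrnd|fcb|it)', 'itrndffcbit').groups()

The match spans [0:5] → 'itrnd'.
Captured: group 1 = 'itrnd'.

('itrnd',)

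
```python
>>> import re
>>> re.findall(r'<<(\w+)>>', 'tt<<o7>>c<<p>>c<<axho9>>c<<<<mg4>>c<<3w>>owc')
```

['o7', 'p', 'axho9', 'mg4', '3w']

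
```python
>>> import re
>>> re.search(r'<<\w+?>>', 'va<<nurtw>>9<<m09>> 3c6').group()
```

'<<nurtw>>'

The match spans [2:11] → '<<nurtw>>'.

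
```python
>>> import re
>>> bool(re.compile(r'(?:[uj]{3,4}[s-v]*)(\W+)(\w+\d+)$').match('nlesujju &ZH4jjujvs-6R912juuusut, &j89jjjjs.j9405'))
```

False

With `match`, the pattern is implicitly anchored at the beginning.
Here the string doesn't start with a match, so the call returns None, and `bool(None)` is False.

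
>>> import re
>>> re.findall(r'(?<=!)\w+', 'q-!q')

['q']

Lookahead/lookbehind check context without consuming it, so the matched span excludes the asserted characters.
`findall` yields the raw match text (1 of them) because the pattern has no groups.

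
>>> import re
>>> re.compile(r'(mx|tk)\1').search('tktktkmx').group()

The backreference `\1` re-matches whatever the first group consumed, character for character.
`re.search` tries every starting position until one works.
The match spans [0:4] → 'tktk'.
Captured: group 1 = 'tk'.

'tktk'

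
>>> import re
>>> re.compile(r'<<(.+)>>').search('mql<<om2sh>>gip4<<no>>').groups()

The match spans [3:22] → '<<om2sh>>gip4<<no>>'.
Captured: group 1 = 'om2sh>>gip4<<no'.

('om2sh>>gip4<<no',)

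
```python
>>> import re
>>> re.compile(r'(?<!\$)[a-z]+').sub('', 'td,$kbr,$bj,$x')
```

',$k,$b,$x'

Because the assertion is negative and zero-width, positions next to the forbidden text are skipped.
Matches: at [0:2] → 'td'; at [5:7] → 'br'; at [10:11] → 'j'.
Each match is replaced by ''.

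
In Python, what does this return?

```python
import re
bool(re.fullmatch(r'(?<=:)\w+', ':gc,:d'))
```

The positive lookaround only admits positions where the adjacent text matches; those characters stay outside the span.
For `fullmatch`, every character of the input must be accounted for by the pattern.
Here there's no way to consume every character, so the call returns None, and `bool(None)` is False.

False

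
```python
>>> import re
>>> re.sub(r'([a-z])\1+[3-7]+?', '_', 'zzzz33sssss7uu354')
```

`\1` has to match the exact text group 1 already captured.
Each match is replaced by '_'.

'_3__54'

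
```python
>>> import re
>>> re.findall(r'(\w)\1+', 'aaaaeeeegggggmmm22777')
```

A backreference is literal: `\1` must see the identical characters the first group matched.
Walking the string: at [0:4] match 'aaaa', group 1 = 'a'; at [4:8] match 'eeee', group 1 = 'e'; at [8:13] match 'ggggg', group 1 = 'g'; at [13:16] match 'mmm', group 1 = 'm'; at [16:18] match '22', group 1 = '2'; ….
With a single group, `findall` returns only what that group captured — 6 items.

['a', 'e', 'g', 'm', '2', '7']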